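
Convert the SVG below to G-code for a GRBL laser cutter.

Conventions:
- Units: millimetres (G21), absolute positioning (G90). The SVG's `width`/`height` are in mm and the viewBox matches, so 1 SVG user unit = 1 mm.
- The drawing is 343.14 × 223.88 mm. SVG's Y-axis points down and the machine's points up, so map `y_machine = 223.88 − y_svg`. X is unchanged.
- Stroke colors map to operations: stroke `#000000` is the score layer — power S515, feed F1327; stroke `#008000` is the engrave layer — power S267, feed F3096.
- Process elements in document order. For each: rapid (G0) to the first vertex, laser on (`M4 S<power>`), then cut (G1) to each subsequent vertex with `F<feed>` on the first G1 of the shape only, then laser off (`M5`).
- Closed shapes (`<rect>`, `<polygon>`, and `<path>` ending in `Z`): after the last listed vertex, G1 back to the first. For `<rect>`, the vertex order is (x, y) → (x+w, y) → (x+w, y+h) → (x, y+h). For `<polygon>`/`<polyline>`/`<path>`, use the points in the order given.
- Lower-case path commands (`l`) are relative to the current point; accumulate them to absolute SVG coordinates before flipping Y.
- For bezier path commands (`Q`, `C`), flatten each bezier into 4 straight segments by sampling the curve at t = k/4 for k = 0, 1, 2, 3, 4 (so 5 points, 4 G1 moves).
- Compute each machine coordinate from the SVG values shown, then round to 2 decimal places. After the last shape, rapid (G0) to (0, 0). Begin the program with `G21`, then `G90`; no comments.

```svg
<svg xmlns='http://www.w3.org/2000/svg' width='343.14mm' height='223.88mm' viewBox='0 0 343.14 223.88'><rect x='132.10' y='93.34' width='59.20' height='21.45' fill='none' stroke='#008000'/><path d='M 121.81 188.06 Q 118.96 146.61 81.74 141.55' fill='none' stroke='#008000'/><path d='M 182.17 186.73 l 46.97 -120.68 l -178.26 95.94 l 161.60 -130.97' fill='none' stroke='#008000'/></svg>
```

1 u = 1 mm; y_m = 223.88 − y.

[1] `<rect>` rectangle, #008000→engrave S267 F3096: (132.10,130.54) → (191.30,130.54) → (191.30,109.09) → (132.10,109.09) → (132.10,130.54) (closed)

[2] `<path>` quadratic bezier, #008000→engrave S267 F3096: (121.81,35.82) → (118.24,54.27) → (110.37,68.17) → (98.20,77.53) → (81.74,82.33)

[3] `<path>` open polyline, #008000→engrave S267 F3096: (182.17,37.15) → (229.14,157.83) → (50.88,61.89) → (212.48,192.86)

G21
G90
G0 X132.10 Y130.54
M4 S267
G1 X191.30 Y130.54 F3096
G1 X191.30 Y109.09
G1 X132.10 Y109.09
G1 X132.10 Y130.54
M5
G0 X121.81 Y35.82
M4 S267
G1 X118.24 Y54.27 F3096
G1 X110.37 Y68.17
G1 X98.20 Y77.53
G1 X81.74 Y82.33
M5
G0 X182.17 Y37.15
M4 S267
G1 X229.14 Y157.83 F3096
G1 X50.88 Y61.89
G1 X212.48 Y192.86
M5
G0 X0.00 Y0.00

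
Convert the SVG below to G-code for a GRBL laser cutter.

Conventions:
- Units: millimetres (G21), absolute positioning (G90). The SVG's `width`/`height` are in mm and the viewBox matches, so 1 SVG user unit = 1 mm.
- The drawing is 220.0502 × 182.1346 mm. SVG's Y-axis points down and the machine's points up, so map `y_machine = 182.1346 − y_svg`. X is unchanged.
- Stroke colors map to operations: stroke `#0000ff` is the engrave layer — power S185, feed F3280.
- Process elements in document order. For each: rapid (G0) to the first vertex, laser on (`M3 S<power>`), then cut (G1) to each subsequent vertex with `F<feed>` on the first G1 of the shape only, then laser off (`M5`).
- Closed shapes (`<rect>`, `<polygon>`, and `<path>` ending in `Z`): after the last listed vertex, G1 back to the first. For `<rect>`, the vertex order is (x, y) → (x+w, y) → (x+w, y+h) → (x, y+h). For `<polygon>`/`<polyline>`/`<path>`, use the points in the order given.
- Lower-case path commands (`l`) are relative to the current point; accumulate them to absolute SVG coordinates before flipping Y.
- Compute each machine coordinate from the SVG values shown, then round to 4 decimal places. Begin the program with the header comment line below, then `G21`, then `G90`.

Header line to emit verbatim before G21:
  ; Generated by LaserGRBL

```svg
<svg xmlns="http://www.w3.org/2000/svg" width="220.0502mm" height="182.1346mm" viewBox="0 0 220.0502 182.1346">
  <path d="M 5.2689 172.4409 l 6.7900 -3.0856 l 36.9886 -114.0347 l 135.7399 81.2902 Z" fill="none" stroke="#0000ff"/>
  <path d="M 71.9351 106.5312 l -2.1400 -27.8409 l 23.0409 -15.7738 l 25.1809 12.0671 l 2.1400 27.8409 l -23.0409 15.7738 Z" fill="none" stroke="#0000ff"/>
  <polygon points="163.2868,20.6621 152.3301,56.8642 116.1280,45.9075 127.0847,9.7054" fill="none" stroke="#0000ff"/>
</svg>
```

Since the viewBox matches the mm dimensions, user units are millimetres directly. The only transform is the Y-flip y_m = 182.1346 − y_svg.

Shape 1 is a closed polygon drawn with `<path>`. Its stroke #0000ff means engrave at S185, F3280. After flipping Y the toolpath is (5.2689,9.6937) → (12.0589,12.7793) → (49.0475,126.8140) → (184.7874,45.5238) → (5.2689,9.6937), returning to the start.

Shape 2 is a regular polygon drawn with `<path>`. Its stroke #0000ff means engrave at S185, F3280. After flipping Y the toolpath is (71.9351,75.6034) → (69.7951,103.4443) → (92.8360,119.2181) → (118.0169,107.1510) → (120.1569,79.3101) → (97.1160,63.5363) → (71.9351,75.6034), returning to the start.

Shape 3 is a regular polygon drawn with `<polygon>`. Its stroke #0000ff means engrave at S185, F3280. After flipping Y the toolpath is (163.2868,161.4725) → (152.3301,125.2704) → (116.1280,136.2271) → (127.0847,172.4292) → (163.2868,161.4725), returning to the start.

; Generated by LaserGRBL
G21
G90
G0 X5.2689 Y9.6937
M3 S185
G1 X12.0589 Y12.7793 F3280
G1 X49.0475 Y126.8140
G1 X184.7874 Y45.5238
G1 X5.2689 Y9.6937
M5
G0 X71.9351 Y75.6034
M3 S185
G1 X69.7951 Y103.4443 F3280
G1 X92.8360 Y119.2181
G1 X118.0169 Y107.1510
G1 X120.1569 Y79.3101
G1 X97.1160 Y63.5363
G1 X71.9351 Y75.6034
M5
G0 X163.2868 Y161.4725
M3 S185
G1 X152.3301 Y125.2704 F3280
G1 X116.1280 Y136.2271
G1 X127.0847 Y172.4292
G1 X163.2868 Y161.4725
M5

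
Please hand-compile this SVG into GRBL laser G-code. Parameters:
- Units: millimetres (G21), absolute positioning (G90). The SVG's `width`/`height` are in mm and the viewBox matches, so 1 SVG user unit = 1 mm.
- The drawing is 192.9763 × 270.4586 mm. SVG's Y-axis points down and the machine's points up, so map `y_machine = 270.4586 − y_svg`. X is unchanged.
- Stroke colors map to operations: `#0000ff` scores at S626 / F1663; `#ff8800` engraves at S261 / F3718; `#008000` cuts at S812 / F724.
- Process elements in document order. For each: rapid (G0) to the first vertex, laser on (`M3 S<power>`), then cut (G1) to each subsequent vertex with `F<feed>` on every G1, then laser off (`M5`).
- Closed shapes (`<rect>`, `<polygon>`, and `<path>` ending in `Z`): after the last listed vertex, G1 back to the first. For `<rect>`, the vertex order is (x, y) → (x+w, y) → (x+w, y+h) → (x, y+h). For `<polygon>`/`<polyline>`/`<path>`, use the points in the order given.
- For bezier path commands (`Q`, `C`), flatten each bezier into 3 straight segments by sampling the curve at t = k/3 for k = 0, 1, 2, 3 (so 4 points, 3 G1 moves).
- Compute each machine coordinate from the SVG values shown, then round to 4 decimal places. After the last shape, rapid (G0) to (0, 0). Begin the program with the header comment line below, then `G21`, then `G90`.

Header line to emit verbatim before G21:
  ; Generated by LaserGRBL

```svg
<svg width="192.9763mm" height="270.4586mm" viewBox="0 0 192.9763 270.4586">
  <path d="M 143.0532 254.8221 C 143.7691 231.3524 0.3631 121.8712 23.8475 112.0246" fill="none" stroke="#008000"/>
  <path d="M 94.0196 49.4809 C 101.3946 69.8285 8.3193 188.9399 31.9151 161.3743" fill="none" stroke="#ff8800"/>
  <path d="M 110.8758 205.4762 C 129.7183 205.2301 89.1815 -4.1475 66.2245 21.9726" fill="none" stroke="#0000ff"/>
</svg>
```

; Generated by LaserGRBL
G21
G90
G0 X143.0532 Y15.6365
M3 S812
G1 X107.2474 Y60.9009 F724
G1 X44.4743 Y122.2516 F724
G1 X23.8475 Y158.4340 F724
M5
G0 X94.0196 Y220.9777
M3 S261
G1 X75.9527 Y176.7992 F3718
G1 X39.1681 Y121.3206 F3718
G1 X31.9151 Y109.0843 F3718
M5
G0 X110.8758 Y64.9824
M3 S626
G1 X112.7755 Y118.4713 F1663
G1 X92.1911 Y212.5746 F1663
G1 X66.2245 Y248.4860 F1663
M5
G0 X0.0000 Y0.0000

1 u = 1 mm; y_m = 270.4586 − y.

[1] `<path>` cubic bezier, #008000→cut S812 F724: (143.0532,15.6365) → (107.2474,60.9009) → (44.4743,122.2516) → (23.8475,158.4340)

[2] `<path>` cubic bezier, #ff8800→engrave S261 F3718: (94.0196,220.9777) → (75.9527,176.7992) → (39.1681,121.3206) → (31.9151,109.0843)

[3] `<path>` cubic bezier, #0000ff→score S626 F1663: (110.8758,64.9824) → (112.7755,118.4713) → (92.1911,212.5746) → (66.2245,248.4860)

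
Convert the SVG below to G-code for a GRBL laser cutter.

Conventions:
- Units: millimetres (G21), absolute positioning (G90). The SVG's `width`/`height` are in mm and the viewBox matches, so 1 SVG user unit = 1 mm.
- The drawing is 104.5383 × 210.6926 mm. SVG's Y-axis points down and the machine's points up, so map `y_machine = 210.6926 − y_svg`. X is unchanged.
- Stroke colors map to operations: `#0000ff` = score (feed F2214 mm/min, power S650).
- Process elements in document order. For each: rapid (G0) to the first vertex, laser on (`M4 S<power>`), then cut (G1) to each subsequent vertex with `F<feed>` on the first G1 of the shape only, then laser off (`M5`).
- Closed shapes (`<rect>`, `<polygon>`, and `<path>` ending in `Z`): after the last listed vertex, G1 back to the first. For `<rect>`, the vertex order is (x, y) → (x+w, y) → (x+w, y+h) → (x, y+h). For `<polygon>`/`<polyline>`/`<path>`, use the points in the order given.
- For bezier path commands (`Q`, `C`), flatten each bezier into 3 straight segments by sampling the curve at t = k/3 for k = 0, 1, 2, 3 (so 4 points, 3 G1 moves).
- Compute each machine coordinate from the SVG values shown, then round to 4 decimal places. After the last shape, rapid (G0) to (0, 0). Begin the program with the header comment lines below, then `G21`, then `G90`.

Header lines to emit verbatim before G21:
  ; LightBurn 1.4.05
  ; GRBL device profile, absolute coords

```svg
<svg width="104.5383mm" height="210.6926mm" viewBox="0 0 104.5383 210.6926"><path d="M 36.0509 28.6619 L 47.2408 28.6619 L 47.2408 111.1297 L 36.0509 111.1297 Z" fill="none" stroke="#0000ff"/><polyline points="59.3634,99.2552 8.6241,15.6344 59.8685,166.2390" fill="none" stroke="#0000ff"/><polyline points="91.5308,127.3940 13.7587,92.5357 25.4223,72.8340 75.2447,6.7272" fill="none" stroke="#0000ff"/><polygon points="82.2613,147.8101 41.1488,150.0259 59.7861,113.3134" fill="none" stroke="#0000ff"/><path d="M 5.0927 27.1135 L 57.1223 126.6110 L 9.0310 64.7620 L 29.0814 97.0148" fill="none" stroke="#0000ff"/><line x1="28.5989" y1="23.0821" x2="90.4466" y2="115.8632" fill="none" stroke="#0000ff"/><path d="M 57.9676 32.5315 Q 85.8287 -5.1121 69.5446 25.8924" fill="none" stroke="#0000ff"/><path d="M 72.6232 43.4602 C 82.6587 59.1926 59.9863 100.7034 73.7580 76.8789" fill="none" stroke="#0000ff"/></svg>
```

; LightBurn 1.4.05
; GRBL device profile, absolute coords
G21
G90
G0 X36.0509 Y182.0307
M4 S650
G1 X47.2408 Y182.0307 F2214
G1 X47.2408 Y99.5629
G1 X36.0509 Y99.5629
G1 X36.0509 Y182.0307
M5
G0 X59.3634 Y111.4374
M4 S650
G1 X8.6241 Y195.0582 F2214
G1 X59.8685 Y44.4536
M5
G0 X91.5308 Y83.2986
M4 S650
G1 X13.7587 Y118.1569 F2214
G1 X25.4223 Y137.8586
G1 X75.2447 Y203.9654
M5
G0 X82.2613 Y62.8825
M4 S650
G1 X41.1488 Y60.6667 F2214
G1 X59.7861 Y97.3792
G1 X82.2613 Y62.8825
M5
G0 X5.0927 Y183.5791
M4 S650
G1 X57.1223 Y84.0816 F2214
G1 X9.0310 Y145.9306
G1 X29.0814 Y113.6778
M5
G0 X28.5989 Y187.6105
M4 S650
G1 X90.4466 Y94.8294 F2214
M5
G0 X57.9676 Y178.1611
M4 S650
G1 X71.6366 Y195.6293 F2214
G1 X75.4956 Y197.8423
G1 X69.5446 Y184.8002
M5
G0 X72.6232 Y167.2324
M4 S650
G1 X74.3173 Y146.2818 F2214
G1 X69.5731 Y128.3931
G1 X73.7580 Y133.8137
M5
G0 X0.0000 Y0.0000

1 u = 1 mm; y_m = 210.6926 − y.

[1] `<path>` rectangle, #0000ff→score S650 F2214: (36.0509,182.0307) → (47.2408,182.0307) → (47.2408,99.5629) → (36.0509,99.5629) → (36.0509,182.0307) (closed)

[2] `<polyline>` open polyline, #0000ff→score S650 F2214: (59.3634,111.4374) → (8.6241,195.0582) → (59.8685,44.4536)

[3] `<polyline>` open polyline, #0000ff→score S650 F2214: (91.5308,83.2986) → (13.7587,118.1569) → (25.4223,137.8586) → (75.2447,203.9654)

[4] `<polygon>` regular polygon, #0000ff→score S650 F2214: (82.2613,62.8825) → (41.1488,60.6667) → (59.7861,97.3792) → (82.2613,62.8825) (closed)

[5] `<path>` open polyline, #0000ff→score S650 F2214: (5.0927,183.5791) → (57.1223,84.0816) → (9.0310,145.9306) → (29.0814,113.6778)

[6] `<line>` line segment, #0000ff→score S650 F2214: (28.5989,187.6105) → (90.4466,94.8294)

[7] `<path>` quadratic bezier, #0000ff→score S650 F2214: (57.9676,178.1611) → (71.6366,195.6293) → (75.4956,197.8423) → (69.5446,184.8002)

[8] `<path>` cubic bezier, #0000ff→score S650 F2214: (72.6232,167.2324) → (74.3173,146.2818) → (69.5731,128.3931) → (73.7580,133.8137)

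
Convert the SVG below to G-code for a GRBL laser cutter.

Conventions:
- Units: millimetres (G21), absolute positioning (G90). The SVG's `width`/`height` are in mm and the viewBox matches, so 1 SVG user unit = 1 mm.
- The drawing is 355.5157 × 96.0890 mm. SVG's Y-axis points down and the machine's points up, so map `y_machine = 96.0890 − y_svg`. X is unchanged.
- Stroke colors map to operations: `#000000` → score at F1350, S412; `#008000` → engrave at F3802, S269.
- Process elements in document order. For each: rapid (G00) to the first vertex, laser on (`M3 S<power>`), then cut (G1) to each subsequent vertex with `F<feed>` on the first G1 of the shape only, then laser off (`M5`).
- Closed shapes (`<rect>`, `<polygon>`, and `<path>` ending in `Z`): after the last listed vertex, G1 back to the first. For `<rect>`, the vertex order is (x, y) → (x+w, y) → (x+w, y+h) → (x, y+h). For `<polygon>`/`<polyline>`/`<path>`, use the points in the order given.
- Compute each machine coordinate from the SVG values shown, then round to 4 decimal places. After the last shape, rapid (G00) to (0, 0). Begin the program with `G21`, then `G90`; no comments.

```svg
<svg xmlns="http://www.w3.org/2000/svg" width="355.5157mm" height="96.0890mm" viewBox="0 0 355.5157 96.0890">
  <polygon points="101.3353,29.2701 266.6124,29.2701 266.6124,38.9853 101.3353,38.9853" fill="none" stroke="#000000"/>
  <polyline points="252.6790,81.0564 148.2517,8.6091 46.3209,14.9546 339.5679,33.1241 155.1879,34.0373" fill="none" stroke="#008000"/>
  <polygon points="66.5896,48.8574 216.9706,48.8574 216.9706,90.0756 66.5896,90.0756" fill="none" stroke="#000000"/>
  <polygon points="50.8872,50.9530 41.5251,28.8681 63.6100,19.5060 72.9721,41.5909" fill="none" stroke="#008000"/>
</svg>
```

G21
G90
G00 X101.3353 Y66.8189
M3 S412
G1 X266.6124 Y66.8189 F1350
G1 X266.6124 Y57.1037
G1 X101.3353 Y57.1037
G1 X101.3353 Y66.8189
M5
G00 X252.6790 Y15.0326
M3 S269
G1 X148.2517 Y87.4799 F3802
G1 X46.3209 Y81.1344
G1 X339.5679 Y62.9649
G1 X155.1879 Y62.0517
M5
G00 X66.5896 Y47.2316
M3 S412
G1 X216.9706 Y47.2316 F1350
G1 X216.9706 Y6.0134
G1 X66.5896 Y6.0134
G1 X66.5896 Y47.2316
M5
G00 X50.8872 Y45.1360
M3 S269
G1 X41.5251 Y67.2209 F3802
G1 X63.6100 Y76.5830
G1 X72.9721 Y54.4981
G1 X50.8872 Y45.1360
M5
G00 X0.0000 Y0.0000

Since the viewBox matches the mm dimensions, user units are millimetres directly. The only transform is the Y-flip y_m = 96.0890 − y_svg.

Shape 1 is a rectangle drawn with `<polygon>`. Its stroke #000000 means score at S412, F1350. After flipping Y the toolpath is (101.3353,66.8189) → (266.6124,66.8189) → (266.6124,57.1037) → (101.3353,57.1037) → (101.3353,66.8189), returning to the start.

Shape 2 is a open polyline drawn with `<polyline>`. Its stroke #008000 means engrave at S269, F3802. After flipping Y the toolpath is (252.6790,15.0326) → (148.2517,87.4799) → (46.3209,81.1344) → (339.5679,62.9649) → (155.1879,62.0517).

Shape 3 is a rectangle drawn with `<polygon>`. Its stroke #000000 means score at S412, F1350. After flipping Y the toolpath is (66.5896,47.2316) → (216.9706,47.2316) → (216.9706,6.0134) → (66.5896,6.0134) → (66.5896,47.2316), returning to the start.

Shape 4 is a regular polygon drawn with `<polygon>`. Its stroke #008000 means engrave at S269, F3802. After flipping Y the toolpath is (50.8872,45.1360) → (41.5251,67.2209) → (63.6100,76.5830) → (72.9721,54.4981) → (50.8872,45.1360), returning to the start.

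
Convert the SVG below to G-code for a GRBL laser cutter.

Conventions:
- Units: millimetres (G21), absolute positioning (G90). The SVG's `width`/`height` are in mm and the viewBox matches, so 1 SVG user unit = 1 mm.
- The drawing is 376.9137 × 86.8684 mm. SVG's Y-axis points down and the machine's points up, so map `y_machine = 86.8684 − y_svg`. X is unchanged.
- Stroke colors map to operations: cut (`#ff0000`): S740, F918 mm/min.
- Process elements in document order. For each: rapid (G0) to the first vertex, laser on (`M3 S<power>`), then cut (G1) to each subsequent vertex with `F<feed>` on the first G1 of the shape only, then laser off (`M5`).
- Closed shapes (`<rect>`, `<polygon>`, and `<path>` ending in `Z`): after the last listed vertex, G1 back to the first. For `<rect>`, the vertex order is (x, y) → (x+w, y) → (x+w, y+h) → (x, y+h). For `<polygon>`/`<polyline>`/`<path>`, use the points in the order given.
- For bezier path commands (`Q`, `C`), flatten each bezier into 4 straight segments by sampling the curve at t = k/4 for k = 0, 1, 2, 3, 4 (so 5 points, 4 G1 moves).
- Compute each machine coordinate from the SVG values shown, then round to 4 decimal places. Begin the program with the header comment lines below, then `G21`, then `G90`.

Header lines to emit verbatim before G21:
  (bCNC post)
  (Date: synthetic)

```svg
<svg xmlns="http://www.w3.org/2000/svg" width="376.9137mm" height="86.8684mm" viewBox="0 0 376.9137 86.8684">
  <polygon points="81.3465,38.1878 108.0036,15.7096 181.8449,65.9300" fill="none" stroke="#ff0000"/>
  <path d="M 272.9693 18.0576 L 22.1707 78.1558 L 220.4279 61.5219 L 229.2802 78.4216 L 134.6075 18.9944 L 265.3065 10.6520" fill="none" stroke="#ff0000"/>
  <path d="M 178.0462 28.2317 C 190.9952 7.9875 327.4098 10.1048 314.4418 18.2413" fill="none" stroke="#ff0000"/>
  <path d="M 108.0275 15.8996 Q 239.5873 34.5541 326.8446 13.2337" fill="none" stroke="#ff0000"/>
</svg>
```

(bCNC post)
(Date: synthetic)
G21
G90
G0 X81.3465 Y48.6806
M3 S740
G1 X108.0036 Y71.1588 F918
G1 X181.8449 Y20.9384
G1 X81.3465 Y48.6806
M5
G0 X272.9693 Y68.8108
M3 S740
G1 X22.1707 Y8.7126 F918
G1 X220.4279 Y25.3465
G1 X229.2802 Y8.4468
G1 X134.6075 Y67.8740
G1 X265.3065 Y76.2164
M5
G0 X178.0462 Y58.6367
M3 S740
G1 X206.6445 Y69.8824 F918
G1 X255.9629 Y74.2747
G1 X300.4218 Y73.3455
G1 X314.4418 Y68.6271
M5
G0 X108.0275 Y70.9688
M3 S740
G1 X171.0385 Y64.1400 F918
G1 X228.5117 Y62.3080
G1 X280.4470 Y65.4729
G1 X326.8446 Y73.6347
M5

viewBox `0 0 376.9137 86.8684` with mm width/height → 1 unit = 1 mm. Flip: y_m = 86.8684 − y_svg.

**Shape 1** — `<polygon>` closed polygon, stroke `#ff0000` → cut (S740, F918). Machine vertices: (81.3465,48.6806) → (108.0036,71.1588) → (181.8449,20.9384) → (81.3465,48.6806). Closed: final G1 returns to the first vertex.

**Shape 2** — `<path>` open polyline, stroke `#ff0000` → cut (S740, F918). Machine vertices: (272.9693,68.8108) → (22.1707,8.7126) → (220.4279,25.3465) → (229.2802,8.4468) → (134.6075,67.8740) → (265.3065,76.2164). Open path.

**Shape 3** — `<path>` cubic bezier, stroke `#ff0000` → cut (S740, F918). Control points (SVG): P0=(178.0462,28.2317), P1=(190.9952,7.9875), P2=(327.4098,10.1048), P3=(314.4418,18.2413); sampled at t=k/4. Machine vertices: (178.0462,58.6367) → (206.6445,69.8824) → (255.9629,74.2747) → (300.4218,73.3455) → (314.4418,68.6271). Open path.

**Shape 4** — `<path>` quadratic bezier, stroke `#ff0000` → cut (S740, F918). Control points (SVG): P0=(108.0275,15.8996), P1=(239.5873,34.5541), P2=(326.8446,13.2337); sampled at t=k/4. Machine vertices: (108.0275,70.9688) → (171.0385,64.1400) → (228.5117,62.3080) → (280.4470,65.4729) → (326.8446,73.6347). Open path.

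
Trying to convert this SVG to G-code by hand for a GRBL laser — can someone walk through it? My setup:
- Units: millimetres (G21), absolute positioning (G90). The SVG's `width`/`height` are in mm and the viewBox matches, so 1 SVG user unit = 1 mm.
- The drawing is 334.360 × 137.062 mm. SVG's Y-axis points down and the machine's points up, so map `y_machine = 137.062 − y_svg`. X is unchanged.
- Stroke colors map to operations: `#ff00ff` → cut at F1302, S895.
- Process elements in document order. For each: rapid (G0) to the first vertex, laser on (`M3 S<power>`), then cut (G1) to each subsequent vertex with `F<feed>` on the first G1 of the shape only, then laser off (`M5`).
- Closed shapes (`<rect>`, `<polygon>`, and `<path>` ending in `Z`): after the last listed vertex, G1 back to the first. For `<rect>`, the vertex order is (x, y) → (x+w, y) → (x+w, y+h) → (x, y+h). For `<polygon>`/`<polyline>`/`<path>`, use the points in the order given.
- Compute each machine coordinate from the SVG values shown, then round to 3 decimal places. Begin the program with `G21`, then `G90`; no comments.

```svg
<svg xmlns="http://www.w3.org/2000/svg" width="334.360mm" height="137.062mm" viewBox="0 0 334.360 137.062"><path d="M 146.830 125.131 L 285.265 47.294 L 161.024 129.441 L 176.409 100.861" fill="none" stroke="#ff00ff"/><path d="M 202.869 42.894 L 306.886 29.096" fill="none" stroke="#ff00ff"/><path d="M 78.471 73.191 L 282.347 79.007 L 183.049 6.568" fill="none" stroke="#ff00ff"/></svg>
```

G21
G90
G0 X146.830 Y11.931
M3 S895
G1 X285.265 Y89.768 F1302
G1 X161.024 Y7.621
G1 X176.409 Y36.201
M5
G0 X202.869 Y94.168
M3 S895
G1 X306.886 Y107.966 F1302
M5
G0 X78.471 Y63.871
M3 S895
G1 X282.347 Y58.055 F1302
G1 X183.049 Y130.494
M5

1 u = 1 mm; y_m = 137.062 − y.

[1] `<path>` open polyline, #ff00ff→cut S895 F1302: (146.830,11.931) → (285.265,89.768) → (161.024,7.621) → (176.409,36.201)

[2] `<path>` line segment, #ff00ff→cut S895 F1302: (202.869,94.168) → (306.886,107.966)

[3] `<path>` open polyline, #ff00ff→cut S895 F1302: (78.471,63.871) → (282.347,58.055) → (183.049,130.494)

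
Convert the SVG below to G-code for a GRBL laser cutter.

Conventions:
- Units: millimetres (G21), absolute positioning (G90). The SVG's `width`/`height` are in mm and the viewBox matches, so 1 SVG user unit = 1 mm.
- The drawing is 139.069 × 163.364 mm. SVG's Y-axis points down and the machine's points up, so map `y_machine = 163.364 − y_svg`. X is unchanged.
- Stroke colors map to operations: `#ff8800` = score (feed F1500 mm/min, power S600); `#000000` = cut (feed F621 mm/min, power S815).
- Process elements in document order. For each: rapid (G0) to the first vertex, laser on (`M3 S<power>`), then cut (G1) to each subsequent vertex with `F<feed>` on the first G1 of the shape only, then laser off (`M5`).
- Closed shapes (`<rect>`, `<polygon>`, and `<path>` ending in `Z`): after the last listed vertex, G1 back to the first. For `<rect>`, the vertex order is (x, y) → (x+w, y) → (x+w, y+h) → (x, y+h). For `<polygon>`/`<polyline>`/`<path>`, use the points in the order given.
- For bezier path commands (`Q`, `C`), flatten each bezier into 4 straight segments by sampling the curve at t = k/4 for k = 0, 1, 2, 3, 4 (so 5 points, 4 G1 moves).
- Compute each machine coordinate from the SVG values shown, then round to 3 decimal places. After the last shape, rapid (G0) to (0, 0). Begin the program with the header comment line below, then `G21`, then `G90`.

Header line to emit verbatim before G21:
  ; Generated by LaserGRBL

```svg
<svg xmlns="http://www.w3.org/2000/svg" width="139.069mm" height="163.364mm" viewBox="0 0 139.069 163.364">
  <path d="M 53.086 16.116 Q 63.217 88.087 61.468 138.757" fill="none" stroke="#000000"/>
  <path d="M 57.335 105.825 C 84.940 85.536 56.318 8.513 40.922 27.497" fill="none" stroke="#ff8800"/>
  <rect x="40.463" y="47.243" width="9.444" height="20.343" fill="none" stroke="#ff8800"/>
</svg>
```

viewBox `0 0 139.069 163.364` with mm width/height → 1 unit = 1 mm. Flip: y_m = 163.364 − y_svg.

**Shape 1** — `<path>` quadratic bezier, stroke `#000000` → cut (S815, F621). Control points (SVG): P0=(53.086,16.116), P1=(63.217,88.087), P2=(61.468,138.757); sampled at t=k/4. Machine vertices: (53.086,147.248) → (57.409,112.594) → (60.247,80.602) → (61.600,51.273) → (61.468,24.607). Open path.

**Shape 2** — `<path>` cubic bezier, stroke `#ff8800` → score (S600, F1500). Control points (SVG): P0=(57.335,105.825), P1=(84.940,85.536), P2=(56.318,8.513), P3=(40.922,27.497); sampled at t=k/4. Machine vertices: (57.335,57.539) → (68.581,81.007) → (65.254,111.430) → (53.864,134.490) → (40.922,135.867). Open path.

**Shape 3** — `<rect>` rectangle, stroke `#ff8800` → score (S600, F1500). Machine vertices: (40.463,116.121) → (49.907,116.121) → (49.907,95.778) → (40.463,95.778) → (40.463,116.121). Closed: final G1 returns to the first vertex.

; Generated by LaserGRBL
G21
G90
G0 X53.086 Y147.248
M3 S815
G1 X57.409 Y112.594 F621
G1 X60.247 Y80.602
G1 X61.600 Y51.273
G1 X61.468 Y24.607
M5
G0 X57.335 Y57.539
M3 S600
G1 X68.581 Y81.007 F1500
G1 X65.254 Y111.430
G1 X53.864 Y134.490
G1 X40.922 Y135.867
M5
G0 X40.463 Y116.121
M3 S600
G1 X49.907 Y116.121 F1500
G1 X49.907 Y95.778
G1 X40.463 Y95.778
G1 X40.463 Y116.121
M5
G0 X0.000 Y0.000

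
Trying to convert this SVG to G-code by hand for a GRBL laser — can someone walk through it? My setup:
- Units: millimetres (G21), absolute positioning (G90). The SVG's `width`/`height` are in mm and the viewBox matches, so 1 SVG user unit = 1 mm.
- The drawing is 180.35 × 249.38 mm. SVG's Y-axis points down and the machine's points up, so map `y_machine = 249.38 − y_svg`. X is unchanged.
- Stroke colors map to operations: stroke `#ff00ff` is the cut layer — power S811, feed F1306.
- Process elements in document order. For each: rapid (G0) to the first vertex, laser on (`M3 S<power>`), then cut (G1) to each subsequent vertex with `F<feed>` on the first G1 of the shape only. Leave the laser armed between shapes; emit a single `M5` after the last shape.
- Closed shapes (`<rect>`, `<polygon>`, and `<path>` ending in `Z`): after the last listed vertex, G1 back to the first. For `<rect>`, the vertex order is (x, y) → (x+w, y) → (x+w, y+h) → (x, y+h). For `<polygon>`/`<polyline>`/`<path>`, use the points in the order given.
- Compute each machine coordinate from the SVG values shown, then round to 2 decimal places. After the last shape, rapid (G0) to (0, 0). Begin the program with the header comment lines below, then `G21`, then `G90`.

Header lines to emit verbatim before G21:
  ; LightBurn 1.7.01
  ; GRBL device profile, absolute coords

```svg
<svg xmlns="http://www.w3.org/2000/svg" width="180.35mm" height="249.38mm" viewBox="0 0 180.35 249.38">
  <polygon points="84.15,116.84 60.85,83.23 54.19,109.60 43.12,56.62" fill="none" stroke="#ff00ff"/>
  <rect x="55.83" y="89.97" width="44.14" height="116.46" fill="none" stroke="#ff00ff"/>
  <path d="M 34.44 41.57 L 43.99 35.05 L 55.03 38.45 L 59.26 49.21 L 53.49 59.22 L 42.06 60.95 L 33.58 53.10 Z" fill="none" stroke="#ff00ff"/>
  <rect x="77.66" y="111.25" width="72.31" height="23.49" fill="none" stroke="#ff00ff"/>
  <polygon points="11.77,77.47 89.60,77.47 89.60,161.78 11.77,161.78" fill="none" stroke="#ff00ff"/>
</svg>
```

; LightBurn 1.7.01
; GRBL device profile, absolute coords
G21
G90
G0 X84.15 Y132.54
M3 S811
G1 X60.85 Y166.15 F1306
G1 X54.19 Y139.78
G1 X43.12 Y192.76
G1 X84.15 Y132.54
G0 X55.83 Y159.41
M3 S811
G1 X99.97 Y159.41 F1306
G1 X99.97 Y42.95
G1 X55.83 Y42.95
G1 X55.83 Y159.41
G0 X34.44 Y207.81
M3 S811
G1 X43.99 Y214.33 F1306
G1 X55.03 Y210.93
G1 X59.26 Y200.17
G1 X53.49 Y190.16
G1 X42.06 Y188.43
G1 X33.58 Y196.28
G1 X34.44 Y207.81
G0 X77.66 Y138.13
M3 S811
G1 X149.97 Y138.13 F1306
G1 X149.97 Y114.64
G1 X77.66 Y114.64
G1 X77.66 Y138.13
G0 X11.77 Y171.91
M3 S811
G1 X89.60 Y171.91 F1306
G1 X89.60 Y87.60
G1 X11.77 Y87.60
G1 X11.77 Y171.91
M5
G0 X0.00 Y0.00

1 u = 1 mm; y_m = 249.38 − y.

[1] `<polygon>` closed polygon, #ff00ff→cut S811 F1306: (84.15,132.54) → (60.85,166.15) → (54.19,139.78) → (43.12,192.76) → (84.15,132.54) (closed)

[2] `<rect>` rectangle, #ff00ff→cut S811 F1306: (55.83,159.41) → (99.97,159.41) → (99.97,42.95) → (55.83,42.95) → (55.83,159.41) (closed)

[3] `<path>` regular polygon, #ff00ff→cut S811 F1306: (34.44,207.81) → (43.99,214.33) → (55.03,210.93) → (59.26,200.17) → (53.49,190.16) → (42.06,188.43) → (33.58,196.28) → (34.44,207.81) (closed)

[4] `<rect>` rectangle, #ff00ff→cut S811 F1306: (77.66,138.13) → (149.97,138.13) → (149.97,114.64) → (77.66,114.64) → (77.66,138.13) (closed)

[5] `<polygon>` rectangle, #ff00ff→cut S811 F1306: (11.77,171.91) → (89.60,171.91) → (89.60,87.60) → (11.77,87.60) → (11.77,171.91) (closed)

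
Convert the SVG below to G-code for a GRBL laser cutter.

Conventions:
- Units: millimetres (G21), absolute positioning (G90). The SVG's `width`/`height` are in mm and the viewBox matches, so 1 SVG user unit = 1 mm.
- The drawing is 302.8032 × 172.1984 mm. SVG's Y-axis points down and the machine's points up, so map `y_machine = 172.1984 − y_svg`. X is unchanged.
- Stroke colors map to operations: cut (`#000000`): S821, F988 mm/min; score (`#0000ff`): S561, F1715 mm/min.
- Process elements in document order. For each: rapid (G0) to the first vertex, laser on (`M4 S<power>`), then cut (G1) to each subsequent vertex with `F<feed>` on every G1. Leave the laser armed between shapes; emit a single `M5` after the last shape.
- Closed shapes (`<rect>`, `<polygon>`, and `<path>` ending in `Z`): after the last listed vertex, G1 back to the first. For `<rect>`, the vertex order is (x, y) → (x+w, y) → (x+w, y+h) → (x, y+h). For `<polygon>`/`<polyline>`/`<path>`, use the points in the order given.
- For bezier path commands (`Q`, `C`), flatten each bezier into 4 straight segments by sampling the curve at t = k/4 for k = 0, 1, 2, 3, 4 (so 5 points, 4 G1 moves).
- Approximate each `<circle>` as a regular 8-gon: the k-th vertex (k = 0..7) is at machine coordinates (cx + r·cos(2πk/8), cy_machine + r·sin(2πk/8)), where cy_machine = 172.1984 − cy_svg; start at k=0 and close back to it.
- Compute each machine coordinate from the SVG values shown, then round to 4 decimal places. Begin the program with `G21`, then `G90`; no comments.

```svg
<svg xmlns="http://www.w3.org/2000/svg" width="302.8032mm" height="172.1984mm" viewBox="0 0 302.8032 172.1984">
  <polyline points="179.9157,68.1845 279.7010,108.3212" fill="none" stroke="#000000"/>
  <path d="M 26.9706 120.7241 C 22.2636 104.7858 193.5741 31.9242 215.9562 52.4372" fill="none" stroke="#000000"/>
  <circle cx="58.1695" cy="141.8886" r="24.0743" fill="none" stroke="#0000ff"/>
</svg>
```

G21
G90
G0 X179.9157 Y104.0139
M4 S821
G1 X279.7010 Y63.8772 F988
G0 X26.9706 Y51.4743
M4 S821
G1 X51.3664 Y71.7527 F988
G1 X111.3050 Y99.2870 F988
G1 X176.3228 Y119.9866 F988
G1 X215.9562 Y119.7612 F988
G0 X82.2438 Y30.3098
M4 S561
G1 X75.1926 Y47.3329 F1715
G1 X58.1695 Y54.3841 F1715
G1 X41.1464 Y47.3329 F1715
G1 X34.0952 Y30.3098 F1715
G1 X41.1464 Y13.2867 F1715
G1 X58.1695 Y6.2355 F1715
G1 X75.1926 Y13.2867 F1715
G1 X82.2438 Y30.3098 F1715
M5

Since the viewBox matches the mm dimensions, user units are millimetres directly. The only transform is the Y-flip y_m = 172.1984 − y_svg.

Shape 1 is a line segment drawn with `<polyline>`. Its stroke #000000 means cut at S821, F988. After flipping Y the toolpath is (179.9157,104.0139) → (279.7010,63.8772).

Shape 2 is a cubic bezier drawn with `<path>`. Its stroke #000000 means cut at S821, F988. After flipping Y the toolpath is (26.9706,51.4743) → (51.3664,71.7527) → (111.3050,99.2870) → (176.3228,119.9866) → (215.9562,119.7612).

Shape 3 is a circle drawn with `<circle>`. Its stroke #0000ff means score at S561, F1715. After flipping Y the toolpath is (82.2438,30.3098) → (75.1926,47.3329) → (58.1695,54.3841) → (41.1464,47.3329) → (34.0952,30.3098) → (41.1464,13.2867) → (58.1695,6.2355) → (75.1926,13.2867) → (82.2438,30.3098), returning to the start.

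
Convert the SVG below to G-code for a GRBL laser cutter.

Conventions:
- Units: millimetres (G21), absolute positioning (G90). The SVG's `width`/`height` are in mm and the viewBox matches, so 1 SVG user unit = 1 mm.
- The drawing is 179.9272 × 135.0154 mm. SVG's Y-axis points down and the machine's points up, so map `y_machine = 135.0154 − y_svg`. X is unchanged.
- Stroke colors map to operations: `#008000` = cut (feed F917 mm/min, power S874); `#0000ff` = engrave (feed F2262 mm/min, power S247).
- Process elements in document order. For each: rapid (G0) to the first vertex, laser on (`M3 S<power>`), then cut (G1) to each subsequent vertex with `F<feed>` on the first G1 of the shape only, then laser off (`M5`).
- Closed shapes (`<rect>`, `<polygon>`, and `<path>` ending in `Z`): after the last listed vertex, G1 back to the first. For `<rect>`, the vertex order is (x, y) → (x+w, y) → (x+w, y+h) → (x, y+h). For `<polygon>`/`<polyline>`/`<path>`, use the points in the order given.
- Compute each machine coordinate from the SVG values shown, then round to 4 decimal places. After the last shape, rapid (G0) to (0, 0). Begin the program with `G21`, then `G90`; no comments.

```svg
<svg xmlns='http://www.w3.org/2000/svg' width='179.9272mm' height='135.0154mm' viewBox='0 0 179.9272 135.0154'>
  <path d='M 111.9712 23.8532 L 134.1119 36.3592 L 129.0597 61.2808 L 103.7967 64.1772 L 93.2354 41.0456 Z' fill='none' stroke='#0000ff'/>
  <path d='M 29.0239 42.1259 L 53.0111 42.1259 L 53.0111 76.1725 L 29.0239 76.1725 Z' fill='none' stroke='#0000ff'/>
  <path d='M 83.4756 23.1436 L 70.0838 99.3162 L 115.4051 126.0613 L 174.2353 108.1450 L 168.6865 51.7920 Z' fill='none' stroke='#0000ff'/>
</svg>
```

G21
G90
G0 X111.9712 Y111.1622
M3 S247
G1 X134.1119 Y98.6562 F2262
G1 X129.0597 Y73.7346
G1 X103.7967 Y70.8382
G1 X93.2354 Y93.9698
G1 X111.9712 Y111.1622
M5
G0 X29.0239 Y92.8895
M3 S247
G1 X53.0111 Y92.8895 F2262
G1 X53.0111 Y58.8429
G1 X29.0239 Y58.8429
G1 X29.0239 Y92.8895
M5
G0 X83.4756 Y111.8718
M3 S247
G1 X70.0838 Y35.6992 F2262
G1 X115.4051 Y8.9541
G1 X174.2353 Y26.8704
G1 X168.6865 Y83.2234
G1 X83.4756 Y111.8718
M5
G0 X0.0000 Y0.0000

viewBox `0 0 179.9272 135.0154` with mm width/height → 1 unit = 1 mm. Flip: y_m = 135.0154 − y_svg.

**Shape 1** — `<path>` regular polygon, stroke `#0000ff` → engrave (S247, F2262). Machine vertices: (111.9712,111.1622) → (134.1119,98.6562) → (129.0597,73.7346) → (103.7967,70.8382) → (93.2354,93.9698) → (111.9712,111.1622). Closed: final G1 returns to the first vertex.

**Shape 2** — `<path>` rectangle, stroke `#0000ff` → engrave (S247, F2262). Machine vertices: (29.0239,92.8895) → (53.0111,92.8895) → (53.0111,58.8429) → (29.0239,58.8429) → (29.0239,92.8895). Closed: final G1 returns to the first vertex.

**Shape 3** — `<path>` closed polygon, stroke `#0000ff` → engrave (S247, F2262). Machine vertices: (83.4756,111.8718) → (70.0838,35.6992) → (115.4051,8.9541) → (174.2353,26.8704) → (168.6865,83.2234) → (83.4756,111.8718). Closed: final G1 returns to the first vertex.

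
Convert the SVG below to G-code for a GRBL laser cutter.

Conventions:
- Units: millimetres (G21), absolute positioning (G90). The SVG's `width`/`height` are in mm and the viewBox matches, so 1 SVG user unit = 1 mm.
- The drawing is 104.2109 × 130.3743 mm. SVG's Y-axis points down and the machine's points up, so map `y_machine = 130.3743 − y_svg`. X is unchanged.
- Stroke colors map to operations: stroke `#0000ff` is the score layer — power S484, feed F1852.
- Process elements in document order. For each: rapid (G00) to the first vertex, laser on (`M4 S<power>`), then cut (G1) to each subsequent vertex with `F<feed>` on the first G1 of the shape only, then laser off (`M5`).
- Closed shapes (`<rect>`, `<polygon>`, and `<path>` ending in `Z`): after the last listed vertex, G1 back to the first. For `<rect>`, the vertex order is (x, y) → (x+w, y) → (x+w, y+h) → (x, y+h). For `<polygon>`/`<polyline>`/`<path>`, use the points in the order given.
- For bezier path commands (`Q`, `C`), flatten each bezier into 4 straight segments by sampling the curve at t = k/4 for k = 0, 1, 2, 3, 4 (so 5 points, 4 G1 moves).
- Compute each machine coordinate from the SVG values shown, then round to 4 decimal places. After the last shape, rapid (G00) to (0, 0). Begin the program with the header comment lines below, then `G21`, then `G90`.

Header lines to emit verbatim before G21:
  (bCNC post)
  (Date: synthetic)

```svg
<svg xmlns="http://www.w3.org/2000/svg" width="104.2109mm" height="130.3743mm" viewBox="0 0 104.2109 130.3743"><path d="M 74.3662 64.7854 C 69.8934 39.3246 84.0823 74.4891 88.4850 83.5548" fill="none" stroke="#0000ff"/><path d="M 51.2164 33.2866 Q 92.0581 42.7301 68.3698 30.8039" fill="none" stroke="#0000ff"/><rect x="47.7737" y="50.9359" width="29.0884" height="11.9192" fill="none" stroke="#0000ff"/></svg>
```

Since the viewBox matches the mm dimensions, user units are millimetres directly. The only transform is the Y-flip y_m = 130.3743 − y_svg.

Shape 1 is a cubic bezier drawn with `<path>`. Its stroke #0000ff means score at S484, F1852. After flipping Y the toolpath is (74.3662,65.5889) → (74.0662,74.6723) → (78.0973,69.1516) → (83.7926,57.1572) → (88.4850,46.8195).

Shape 2 is a quadratic bezier drawn with `<path>`. Its stroke #0000ff means score at S484, F1852. After flipping Y the toolpath is (51.2164,97.0877) → (67.6041,93.7016) → (75.9256,92.9866) → (76.1808,94.9429) → (68.3698,99.5704).

Shape 3 is a rectangle drawn with `<rect>`. Its stroke #0000ff means score at S484, F1852. After flipping Y the toolpath is (47.7737,79.4384) → (76.8621,79.4384) → (76.8621,67.5192) → (47.7737,67.5192) → (47.7737,79.4384), returning to the start.

(bCNC post)
(Date: synthetic)
G21
G90
G00 X74.3662 Y65.5889
M4 S484
G1 X74.0662 Y74.6723 F1852
G1 X78.0973 Y69.1516
G1 X83.7926 Y57.1572
G1 X88.4850 Y46.8195
M5
G00 X51.2164 Y97.0877
M4 S484
G1 X67.6041 Y93.7016 F1852
G1 X75.9256 Y92.9866
G1 X76.1808 Y94.9429
G1 X68.3698 Y99.5704
M5
G00 X47.7737 Y79.4384
M4 S484
G1 X76.8621 Y79.4384 F1852
G1 X76.8621 Y67.5192
G1 X47.7737 Y67.5192
G1 X47.7737 Y79.4384
M5
G00 X0.0000 Y0.0000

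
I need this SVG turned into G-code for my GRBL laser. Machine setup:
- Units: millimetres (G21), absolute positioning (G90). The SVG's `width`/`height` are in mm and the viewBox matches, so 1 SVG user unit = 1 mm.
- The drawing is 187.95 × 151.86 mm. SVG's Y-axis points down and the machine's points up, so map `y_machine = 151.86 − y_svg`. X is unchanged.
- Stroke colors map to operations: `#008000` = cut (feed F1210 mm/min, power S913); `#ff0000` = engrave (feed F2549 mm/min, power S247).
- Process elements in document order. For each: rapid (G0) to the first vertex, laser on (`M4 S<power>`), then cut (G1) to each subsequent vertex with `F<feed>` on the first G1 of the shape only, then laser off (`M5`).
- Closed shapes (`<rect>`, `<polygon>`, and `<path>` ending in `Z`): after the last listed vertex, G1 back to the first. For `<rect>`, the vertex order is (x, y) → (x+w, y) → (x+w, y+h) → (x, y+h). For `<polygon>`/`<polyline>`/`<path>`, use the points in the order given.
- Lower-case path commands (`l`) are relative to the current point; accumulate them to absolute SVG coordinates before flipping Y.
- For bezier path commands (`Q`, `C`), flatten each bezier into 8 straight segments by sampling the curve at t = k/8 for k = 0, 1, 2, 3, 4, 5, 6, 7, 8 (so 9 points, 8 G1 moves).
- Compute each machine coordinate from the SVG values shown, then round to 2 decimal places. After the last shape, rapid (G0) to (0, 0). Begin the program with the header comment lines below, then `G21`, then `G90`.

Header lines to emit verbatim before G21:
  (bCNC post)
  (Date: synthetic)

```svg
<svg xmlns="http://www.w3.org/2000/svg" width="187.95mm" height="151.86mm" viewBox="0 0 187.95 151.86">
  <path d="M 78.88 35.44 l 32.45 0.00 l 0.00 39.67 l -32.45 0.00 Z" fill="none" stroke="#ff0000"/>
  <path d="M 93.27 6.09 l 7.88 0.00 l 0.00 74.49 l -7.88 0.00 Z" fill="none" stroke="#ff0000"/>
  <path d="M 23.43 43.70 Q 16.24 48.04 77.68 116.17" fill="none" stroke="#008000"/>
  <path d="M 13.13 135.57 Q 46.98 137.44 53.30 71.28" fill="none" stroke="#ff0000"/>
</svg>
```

viewBox `0 0 187.95 151.86` with mm width/height → 1 unit = 1 mm. Flip: y_m = 151.86 − y_svg.

**Shape 1** — `<path>` rectangle, stroke `#ff0000` → engrave (S247, F2549). Machine vertices: (78.88,116.42) → (111.33,116.42) → (111.33,76.75) → (78.88,76.75) → (78.88,116.42). Closed: final G1 returns to the first vertex.

**Shape 2** — `<path>` rectangle, stroke `#ff0000` → engrave (S247, F2549). Machine vertices: (93.27,145.77) → (101.15,145.77) → (101.15,71.28) → (93.27,71.28) → (93.27,145.77). Closed: final G1 returns to the first vertex.

**Shape 3** — `<path>` quadratic bezier, stroke `#008000` → cut (S913, F1210). Control points (SVG): P0=(23.43,43.70), P1=(16.24,48.04), P2=(77.68,116.17); sampled at t=k/8. Machine vertices: (23.43,108.16) → (22.70,106.08) → (24.12,102.00) → (27.69,95.93) → (33.40,87.87) → (41.25,77.82) → (51.25,65.77) → (63.39,51.73) → (77.68,35.69). Open path.

**Shape 4** — `<path>` quadratic bezier, stroke `#ff0000` → engrave (S247, F2549). Control points (SVG): P0=(13.13,135.57), P1=(46.98,137.44), P2=(53.30,71.28); sampled at t=k/8. Machine vertices: (13.13,16.29) → (21.16,16.89) → (28.33,19.61) → (34.65,24.45) → (40.10,31.43) → (44.69,40.53) → (48.42,51.75) → (51.29,65.10) → (53.30,80.58). Open path.

(bCNC post)
(Date: synthetic)
G21
G90
G0 X78.88 Y116.42
M4 S247
G1 X111.33 Y116.42 F2549
G1 X111.33 Y76.75
G1 X78.88 Y76.75
G1 X78.88 Y116.42
M5
G0 X93.27 Y145.77
M4 S247
G1 X101.15 Y145.77 F2549
G1 X101.15 Y71.28
G1 X93.27 Y71.28
G1 X93.27 Y145.77
M5
G0 X23.43 Y108.16
M4 S913
G1 X22.70 Y106.08 F1210
G1 X24.12 Y102.00
G1 X27.69 Y95.93
G1 X33.40 Y87.87
G1 X41.25 Y77.82
G1 X51.25 Y65.77
G1 X63.39 Y51.73
G1 X77.68 Y35.69
M5
G0 X13.13 Y16.29
M4 S247
G1 X21.16 Y16.89 F2549
G1 X28.33 Y19.61
G1 X34.65 Y24.45
G1 X40.10 Y31.43
G1 X44.69 Y40.53
G1 X48.42 Y51.75
G1 X51.29 Y65.10
G1 X53.30 Y80.58
M5
G0 X0.00 Y0.00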